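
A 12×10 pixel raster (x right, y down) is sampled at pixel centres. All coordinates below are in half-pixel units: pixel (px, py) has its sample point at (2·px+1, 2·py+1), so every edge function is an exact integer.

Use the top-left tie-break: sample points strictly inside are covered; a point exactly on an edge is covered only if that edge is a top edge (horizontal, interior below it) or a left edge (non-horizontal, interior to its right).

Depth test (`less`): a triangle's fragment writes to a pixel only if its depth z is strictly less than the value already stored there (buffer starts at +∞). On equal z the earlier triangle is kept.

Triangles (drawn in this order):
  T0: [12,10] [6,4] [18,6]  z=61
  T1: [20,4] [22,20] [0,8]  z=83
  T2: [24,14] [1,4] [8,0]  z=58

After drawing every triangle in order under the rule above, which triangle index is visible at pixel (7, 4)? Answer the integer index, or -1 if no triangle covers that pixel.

T0:
  2·area = 60
  edge (12, 10)→(6, 4): d=(-6,-6) top-left  bias=+0
  edge (6, 4)→(18, 6): d=(12,2) right/bottom  bias=-1
  edge (18, 6)→(12, 10): d=(-6,4) right/bottom  bias=-1
    (1,0)@(3, 1): e=[0,-30,90] → .  [on edge]
    (2,1)@(5, 3): e=[0,-10,70] → .  [on edge]
    (3,2)@(7, 5): e=[0,10,50] → X  [on edge]
    (4,2)@(9, 5): e=[12,6,42] → X
    (5,2)@(11, 5): e=[24,2,34] → X
    (6,2)@(13, 5): e=[36,-2,26] → .
    (3,3)@(7, 7): e=[-12,34,38] → .
    (4,3)@(9, 7): e=[0,30,30] → X  [on edge]
    (6,3)@(13, 7): e=[24,22,14] → X
    (7,3)@(15, 7): e=[36,18,6] → X
    (8,3)@(17, 7): e=[48,14,-2] → .
    (4,4)@(9, 9): e=[-12,54,18] → .
    (5,4)@(11, 9): e=[0,50,10] → X  [on edge]
    (6,5)@(13, 11): e=[0,70,-10] → .  [on edge]
    (7,6)@(15, 13): e=[0,90,-30] → .  [on edge]
    (8,7)@(17, 15): e=[0,110,-50] → .  [on edge]
    (9,8)@(19, 17): e=[0,130,-70] → .  [on edge]
    (10,9)@(21, 19): e=[0,150,-90] → .  [on edge]
  covered (9 px):
    . . . . . . . . . . . .
    . . . . . . . . . . . .
    . . . X X X . . . . . .
    . . . . X X X X . . . .
    . . . . . X X . . . . .
    . . . . . . . . . . . .
    . . . . . . . . . . . .
    . . . . . . . . . . . .
    . . . . . . . . . . . .
    . . . . . . . . . . . .
T1:
  2·area = 328
  edge (20, 4)→(22, 20): d=(2,16) right/bottom  bias=-1
  edge (22, 20)→(0, 8): d=(-22,-12) top-left  bias=+0
  edge (0, 8)→(20, 4): d=(20,-4) top-left  bias=+0
    (7,2)@(15, 5): e=[82,246,0] → X  [on edge]
    (8,2)@(17, 5): e=[50,270,8] → X
    (9,2)@(19, 5): e=[18,294,16] → X
    (10,2)@(21, 5): e=[-14,318,24] → .
    (2,3)@(5, 7): e=[246,82,0] → X  [on edge]
    (3,3)@(7, 7): e=[214,106,8] → X
    (4,3)@(9, 7): e=[182,130,16] → X
    (5,3)@(11, 7): e=[150,154,24] → X
    (6,3)@(13, 7): e=[118,178,32] → X
    (10,3)@(21, 7): e=[-10,274,64] → .
    (1,4)@(3, 9): e=[282,14,32] → X
    (10,4)@(21, 9): e=[-6,230,104] → .
  covered (42 px):
    . . . . . . . . . . . .
    . . . . . . . . . . . .
    . . . . . . . X X X . .
    . . X X X X X X X X . .
    . X X X X X X X X X . .
    . . . X X X X X X X . .
    . . . . . X X X X X X .
    . . . . . . X X X X X .
    . . . . . . . . X X X .
    . . . . . . . . . . X .
T2:
  2·area = 162
  edge (24, 14)→(1, 4): d=(-23,-10) top-left  bias=+0
  edge (1, 4)→(8, 0): d=(7,-4) top-left  bias=+0
  edge (8, 0)→(24, 14): d=(16,14) right/bottom  bias=-1
    (3,0)@(7, 1): e=[129,3,30] → X
    (4,0)@(9, 1): e=[149,11,2] → X
    (5,0)@(11, 1): e=[169,19,-26] → .
    (1,1)@(3, 3): e=[43,1,118] → X
    (2,1)@(5, 3): e=[63,9,90] → X
    (5,1)@(11, 3): e=[123,33,6] → X
    (6,1)@(13, 3): e=[143,41,-22] → .
    (1,2)@(3, 5): e=[-3,15,150] → .
    (2,2)@(5, 5): e=[17,23,122] → X
    (6,2)@(13, 5): e=[97,55,10] → X
    (7,2)@(15, 5): e=[117,63,-18] → .
    (2,3)@(5, 7): e=[-29,37,154] → .
  covered (20 px):
    . . . X X . . . . . . .
    . X X X X X . . . . . .
    . . X X X X X . . . . .
    . . . . X X X X . . . .
    . . . . . . X X X . . .
    . . . . . . . . . X . .
    . . . . . . . . . . . .
    . . . . . . . . . . . .
    . . . . . . . . . . . .
    . . . . . . . . . . . .

Z-buffer (winner per pixel, '.' = empty):
  . . . 2 2 . . . . . . .
  . 2 2 2 2 2 . . . . . .
  . . 2 2 2 2 2 1 1 1 . .
  . . 1 1 2 2 2 2 1 1 . .
  . 1 1 1 1 0 2 2 2 1 . .
  . . . 1 1 1 1 1 1 2 . .
  . . . . . 1 1 1 1 1 1 .
  . . . . . . 1 1 1 1 1 .
  . . . . . . . . 1 1 1 .
  . . . . . . . . . . 1 .

Result: 2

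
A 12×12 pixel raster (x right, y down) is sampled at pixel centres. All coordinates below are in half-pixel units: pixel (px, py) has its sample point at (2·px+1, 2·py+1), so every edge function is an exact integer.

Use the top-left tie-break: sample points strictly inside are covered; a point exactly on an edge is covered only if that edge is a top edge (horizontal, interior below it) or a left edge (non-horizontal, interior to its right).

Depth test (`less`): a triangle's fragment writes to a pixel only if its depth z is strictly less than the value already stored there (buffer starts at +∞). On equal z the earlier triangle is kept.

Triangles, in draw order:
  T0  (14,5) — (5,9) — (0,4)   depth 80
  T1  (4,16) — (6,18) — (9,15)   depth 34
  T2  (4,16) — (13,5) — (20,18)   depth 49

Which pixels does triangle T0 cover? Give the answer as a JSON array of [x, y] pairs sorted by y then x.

T0:
  2·area = 65
  edge (14, 5)→(5, 9): d=(-9,4) right/bottom  bias=-1
  edge (5, 9)→(0, 4): d=(-5,-5) top-left  bias=+0
  edge (0, 4)→(14, 5): d=(14,1) right/bottom  bias=-1
    (11,0)@(23, 1): e=[0,130,-65] → ·  [on edge]
    (0,2)@(1, 5): e=[52,0,13] → █  [on edge]
    (1,2)@(3, 5): e=[44,10,11] → █
    (2,2)@(5, 5): e=[36,20,9] → █
    (3,2)@(7, 5): e=[28,30,7] → █
    (4,2)@(9, 5): e=[20,40,5] → █
    (5,2)@(11, 5): e=[12,50,3] → █
    (6,2)@(13, 5): e=[4,60,1] → █
    (7,2)@(15, 5): e=[-4,70,-1] → ·
    (0,3)@(1, 7): e=[34,-10,41] → ·
    (1,3)@(3, 7): e=[26,0,39] → █  [on edge]
    (5,3)@(11, 7): e=[-6,40,31] → ·
    (2,4)@(5, 9): e=[0,0,65] → ·  [on edge]
    (3,5)@(7, 11): e=[-26,0,91] → ·  [on edge]
    (4,6)@(9, 13): e=[-52,0,117] → ·  [on edge]
    (5,7)@(11, 15): e=[-78,0,143] → ·  [on edge]
    (6,8)@(13, 17): e=[-104,0,169] → ·  [on edge]
    (7,9)@(15, 19): e=[-130,0,195] → ·  [on edge]
    (8,10)@(17, 21): e=[-156,0,221] → ·  [on edge]
    (9,11)@(19, 23): e=[-182,0,247] → ·  [on edge]
  covered (11 px):
    · · · · · · · · · · · ·
    · · · · · · · · · · · ·
    █ █ █ █ █ █ █ · · · · ·
    · █ █ █ █ · · · · · · ·
    · · · · · · · · · · · ·
    · · · · · · · · · · · ·
    · · · · · · · · · · · ·
    · · · · · · · · · · · ·
    · · · · · · · · · · · ·
    · · · · · · · · · · · ·
    · · · · · · · · · · · ·
    · · · · · · · · · · · ·
T1:
  2·area = 12  (B↔C swapped to make it positive)
  edge (4, 16)→(9, 15): d=(5,-1) top-left  bias=+0
  edge (9, 15)→(6, 18): d=(-3,3) right/bottom  bias=-1
  edge (6, 18)→(4, 16): d=(-2,-2) top-left  bias=+0
    (11,0)@(23, 1): e=[-56,0,68] → ·  [on edge]
    (10,1)@(21, 3): e=[-48,0,60] → ·  [on edge]
    (9,2)@(19, 5): e=[-40,0,52] → ·  [on edge]
    (8,3)@(17, 7): e=[-32,0,44] → ·  [on edge]
    (7,4)@(15, 9): e=[-24,0,36] → ·  [on edge]
    (6,5)@(13, 11): e=[-16,0,28] → ·  [on edge]
    (0,6)@(1, 13): e=[-18,30,0] → ·  [on edge]
    (5,6)@(11, 13): e=[-8,0,20] → ·  [on edge]
    (9,6)@(19, 13): e=[0,-24,36] → ·  [on edge]
    (1,7)@(3, 15): e=[-6,18,0] → ·  [on edge]
    (4,7)@(9, 15): e=[0,0,12] → ·  [on edge]
    (2,8)@(5, 17): e=[6,6,0] → █  [on edge]
    (3,8)@(7, 17): e=[8,0,4] → ·  [on edge]
    (2,9)@(5, 19): e=[16,0,-4] → ·  [on edge]
    (3,9)@(7, 19): e=[18,-6,0] → ·  [on edge]
    (1,10)@(3, 21): e=[24,0,-12] → ·  [on edge]
    (4,10)@(9, 21): e=[30,-18,0] → ·  [on edge]
    (0,11)@(1, 23): e=[32,0,-20] → ·  [on edge]
    (5,11)@(11, 23): e=[42,-30,0] → ·  [on edge]
  covered (1 px):
    · · · · · · · · · · · ·
    · · · · · · · · · · · ·
    · · · · · · · · · · · ·
    · · · · · · · · · · · ·
    · · · · · · · · · · · ·
    · · · · · · · · · · · ·
    · · · · · · · · · · · ·
    · · · · · · · · · · · ·
    · · █ · · · · · · · · ·
    · · · · · · · · · · · ·
    · · · · · · · · · · · ·
    · · · · · · · · · · · ·
T2:
  2·area = 194
  edge (4, 16)→(13, 5): d=(9,-11) top-left  bias=+0
  edge (13, 5)→(20, 18): d=(7,13) right/bottom  bias=-1
  edge (20, 18)→(4, 16): d=(-16,-2) top-left  bias=+0
    (6,2)@(13, 5): e=[0,0,194] → ·  [on edge]
    (6,3)@(13, 7): e=[18,14,162] → █
    (7,3)@(15, 7): e=[40,-12,166] → ·
    (5,4)@(11, 9): e=[14,54,126] → █
    (7,4)@(15, 9): e=[58,2,134] → █
    (8,4)@(17, 9): e=[80,-24,138] → ·
    (4,5)@(9, 11): e=[10,94,90] → █
    (8,5)@(17, 11): e=[98,-10,106] → ·
    (3,6)@(7, 13): e=[6,134,54] → █
    (8,6)@(17, 13): e=[116,4,74] → █
    (9,6)@(19, 13): e=[138,-22,78] → ·
    (2,7)@(5, 15): e=[2,174,18] → █
  covered (25 px):
    · · · · · · · · · · · ·
    · · · · · · · · · · · ·
    · · · · · · · · · · · ·
    · · · · · · █ · · · · ·
    · · · · · █ █ █ · · · ·
    · · · · █ █ █ █ · · · ·
    · · · █ █ █ █ █ █ · · ·
    · · █ █ █ █ █ █ █ · · ·
    · · · · · · █ █ █ █ · ·
    · · · · · · · · · · · ·
    · · · · · · · · · · · ·
    · · · · · · · · · · · ·

Result: [[0,2],[1,2],[2,2],[3,2],[4,2],[5,2],[6,2],[1,3],[2,3],[3,3],[4,3]]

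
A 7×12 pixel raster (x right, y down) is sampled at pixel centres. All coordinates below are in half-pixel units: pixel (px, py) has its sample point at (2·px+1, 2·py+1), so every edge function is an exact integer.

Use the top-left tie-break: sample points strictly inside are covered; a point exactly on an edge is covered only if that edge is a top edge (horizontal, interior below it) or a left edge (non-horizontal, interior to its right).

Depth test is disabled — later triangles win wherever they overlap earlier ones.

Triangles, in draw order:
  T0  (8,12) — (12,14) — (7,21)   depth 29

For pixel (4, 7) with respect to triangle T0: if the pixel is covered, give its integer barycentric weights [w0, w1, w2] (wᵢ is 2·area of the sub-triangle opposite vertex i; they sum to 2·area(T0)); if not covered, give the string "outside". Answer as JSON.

T0:
  2·area = 38
  edge (8, 12)→(12, 14): d=(4,2) right/bottom  bias=-1
  edge (12, 14)→(7, 21): d=(-5,7) right/bottom  bias=-1
  edge (7, 21)→(8, 12): d=(1,-9) top-left  bias=+0
    (4,1)@(9, 3): e=[-38,76,0] → ·  [on edge]
    (4,6)@(9, 13): e=[2,26,10] → █
    (5,6)@(11, 13): e=[-2,12,28] → ·
    (4,7)@(9, 15): e=[10,16,12] → █
    (5,7)@(11, 15): e=[6,2,30] → █
    (6,7)@(13, 15): e=[2,-12,48] → ·
    (4,8)@(9, 17): e=[18,6,14] → █
    (5,8)@(11, 17): e=[14,-8,32] → ·
    (4,9)@(9, 19): e=[26,-4,16] → ·
    (3,10)@(7, 21): e=[38,0,0] → ·  [on edge]
  covered (4 px):
    · · · · · · ·
    · · · · · · ·
    · · · · · · ·
    · · · · · · ·
    · · · · · · ·
    · · · · · · ·
    · · · · █ · ·
    · · · · █ █ ·
    · · · · █ · ·
    · · · · · · ·
    · · · · · · ·
    · · · · · · ·

Result: [16,12,10]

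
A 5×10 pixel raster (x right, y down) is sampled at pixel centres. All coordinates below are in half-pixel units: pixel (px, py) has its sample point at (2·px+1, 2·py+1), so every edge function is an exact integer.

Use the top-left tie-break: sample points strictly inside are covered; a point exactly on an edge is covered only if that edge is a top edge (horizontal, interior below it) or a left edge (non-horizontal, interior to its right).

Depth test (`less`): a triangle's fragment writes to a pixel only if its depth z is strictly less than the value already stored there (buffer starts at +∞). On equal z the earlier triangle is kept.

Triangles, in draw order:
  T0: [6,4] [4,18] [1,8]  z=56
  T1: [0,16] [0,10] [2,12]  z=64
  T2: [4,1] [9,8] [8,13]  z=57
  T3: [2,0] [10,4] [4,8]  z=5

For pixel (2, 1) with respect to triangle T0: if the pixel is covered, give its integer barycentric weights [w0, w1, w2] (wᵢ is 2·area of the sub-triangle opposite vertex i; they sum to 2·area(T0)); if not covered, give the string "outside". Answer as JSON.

T0:
  2·area = 62
  edge (6, 4)→(4, 18): d=(-2,14) right/bottom  bias=-1
  edge (4, 18)→(1, 8): d=(-3,-10) top-left  bias=+0
  edge (1, 8)→(6, 4): d=(5,-4) top-left  bias=+0
    (2,2)@(5, 5): e=[12,49,1] → #
    (3,2)@(7, 5): e=[-16,69,9] → ·
    (1,3)@(3, 7): e=[36,23,3] → #
    (3,3)@(7, 7): e=[-20,63,19] → ·
    (1,4)@(3, 9): e=[32,17,13] → #
    (3,4)@(7, 9): e=[-24,57,29] → ·
    (1,5)@(3, 11): e=[28,11,23] → #
    (2,5)@(5, 11): e=[0,31,31] → ·  [on edge]
    (1,6)@(3, 13): e=[24,5,33] → #
    (2,6)@(5, 13): e=[-4,25,41] → ·
    (1,7)@(3, 15): e=[20,-1,43] → ·
  covered (7 px):
    · · · · ·
    · · · · ·
    · · # · ·
    · # # · ·
    · # # · ·
    · # · · ·
    · # · · ·
    · · · · ·
    · · · · ·
    · · · · ·
T1:
  2·area = 12
  edge (0, 16)→(0, 10): d=(0,-6) top-left  bias=+0
  edge (0, 10)→(2, 12): d=(2,2) right/bottom  bias=-1
  edge (2, 12)→(0, 16): d=(-2,4) right/bottom  bias=-1
    (0,5)@(1, 11): e=[6,0,6] → ·  [on edge]
    (0,6)@(1, 13): e=[6,4,2] → #
    (1,6)@(3, 13): e=[18,0,-6] → ·  [on edge]
    (0,7)@(1, 15): e=[6,8,-2] → ·
    (2,7)@(5, 15): e=[30,0,-18] → ·  [on edge]
    (3,8)@(7, 17): e=[42,0,-30] → ·  [on edge]
    (4,9)@(9, 19): e=[54,0,-42] → ·  [on edge]
  covered (1 px):
    · · · · ·
    · · · · ·
    · · · · ·
    · · · · ·
    · · · · ·
    · · · · ·
    # · · · ·
    · · · · ·
    · · · · ·
    · · · · ·
T2:
  2·area = 32
  edge (4, 1)→(9, 8): d=(5,7) right/bottom  bias=-1
  edge (9, 8)→(8, 13): d=(-1,5) right/bottom  bias=-1
  edge (8, 13)→(4, 1): d=(-4,-12) top-left  bias=+0
    (2,1)@(5, 3): e=[3,25,4] → #
    (3,1)@(7, 3): e=[-11,15,28] → ·
    (2,2)@(5, 5): e=[13,23,-4] → ·
    (3,3)@(7, 7): e=[9,11,12] → #
    (4,3)@(9, 7): e=[-5,1,36] → ·
    (3,4)@(7, 9): e=[19,9,4] → #
    (4,4)@(9, 9): e=[5,-1,28] → ·
    (3,5)@(7, 11): e=[29,7,-4] → ·
  covered (3 px):
    · · · · ·
    · · # · ·
    · · · · ·
    · · · # ·
    · · · # ·
    · · · · ·
    · · · · ·
    · · · · ·
    · · · · ·
    · · · · ·
T3:
  2·area = 56
  edge (2, 0)→(10, 4): d=(8,4) right/bottom  bias=-1
  edge (10, 4)→(4, 8): d=(-6,4) right/bottom  bias=-1
  edge (4, 8)→(2, 0): d=(-2,-8) top-left  bias=+0
    (1,0)@(3, 1): e=[4,46,6] → #
    (2,0)@(5, 1): e=[-4,38,22] → ·
    (1,1)@(3, 3): e=[20,34,2] → #
    (2,1)@(5, 3): e=[12,26,18] → #
    (3,1)@(7, 3): e=[4,18,34] → #
    (4,1)@(9, 3): e=[-4,10,50] → ·
    (1,2)@(3, 5): e=[36,22,-2] → ·
    (2,2)@(5, 5): e=[28,14,14] → #
    (4,2)@(9, 5): e=[12,-2,46] → ·
    (2,3)@(5, 7): e=[44,2,10] → #
    (3,3)@(7, 7): e=[36,-6,26] → ·
    (2,4)@(5, 9): e=[60,-10,6] → ·
  covered (7 px):
    · # · · ·
    · # # # ·
    · · # # ·
    · · # · ·
    · · · · ·
    · · · · ·
    · · · · ·
    · · · · ·
    · · · · ·
    · · · · ·

Answer: "outside"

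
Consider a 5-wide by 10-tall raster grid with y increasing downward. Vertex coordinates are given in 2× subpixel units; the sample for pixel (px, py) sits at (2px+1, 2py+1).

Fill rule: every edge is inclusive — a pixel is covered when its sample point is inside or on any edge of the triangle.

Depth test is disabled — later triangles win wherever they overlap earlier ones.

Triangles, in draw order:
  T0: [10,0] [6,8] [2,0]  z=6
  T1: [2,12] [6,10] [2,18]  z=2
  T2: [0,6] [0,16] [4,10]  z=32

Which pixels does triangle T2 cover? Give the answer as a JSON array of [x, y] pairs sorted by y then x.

T0:
  2·area = 64
  edge (10, 0)→(6, 8): d=(-4,8) inclusive
  edge (6, 8)→(2, 0): d=(-4,-8) inclusive
  edge (2, 0)→(10, 0): d=(8,0) inclusive
    (1,0)@(3, 1): e=[52,4,8] → #
    (2,0)@(5, 1): e=[36,20,8] → #
    (3,0)@(7, 1): e=[20,36,8] → #
    (4,0)@(9, 1): e=[4,52,8] → #
    (1,1)@(3, 3): e=[44,-4,24] → ·
    (2,1)@(5, 3): e=[28,12,24] → #
    (4,1)@(9, 3): e=[-4,44,24] → ·
    (2,2)@(5, 5): e=[20,4,40] → #
    (4,2)@(9, 5): e=[-12,36,40] → ·
    (2,3)@(5, 7): e=[12,-4,56] → ·
    (3,3)@(7, 7): e=[-4,12,56] → ·
  covered (8 px):
    · # # # #
    · · # # ·
    · · # # ·
    · · · · ·
    · · · · ·
    · · · · ·
    · · · · ·
    · · · · ·
    · · · · ·
    · · · · ·
T1:
  2·area = 24
  edge (2, 12)→(6, 10): d=(4,-2) inclusive
  edge (6, 10)→(2, 18): d=(-4,8) inclusive
  edge (2, 18)→(2, 12): d=(0,-6) inclusive
    (2,5)@(5, 11): e=[2,4,18] → #
    (3,5)@(7, 11): e=[6,-12,30] → ·
    (1,6)@(3, 13): e=[6,12,6] → #
    (2,6)@(5, 13): e=[10,-4,18] → ·
    (1,7)@(3, 15): e=[14,4,6] → #
    (2,7)@(5, 15): e=[18,-12,18] → ·
    (1,8)@(3, 17): e=[22,-4,6] → ·
  covered (3 px):
    · · · · ·
    · · · · ·
    · · · · ·
    · · · · ·
    · · · · ·
    · · # · ·
    · # · · ·
    · # · · ·
    · · · · ·
    · · · · ·
T2:
  2·area = 40  (B↔C swapped to make it positive)
  edge (0, 6)→(4, 10): d=(4,4) inclusive
  edge (4, 10)→(0, 16): d=(-4,6) inclusive
  edge (0, 16)→(0, 6): d=(0,-10) inclusive
    (0,3)@(1, 7): e=[0,30,10] → #  [on edge]
    (1,3)@(3, 7): e=[-8,18,30] → ·
    (0,4)@(1, 9): e=[8,22,10] → #
    (1,4)@(3, 9): e=[0,10,30] → #  [on edge]
    (2,4)@(5, 9): e=[-8,-2,50] → ·
    (0,5)@(1, 11): e=[16,14,10] → #
    (2,5)@(5, 11): e=[0,-10,50] → ·  [on edge]
    (0,6)@(1, 13): e=[24,6,10] → #
    (1,6)@(3, 13): e=[16,-6,30] → ·
    (3,6)@(7, 13): e=[0,-30,70] → ·  [on edge]
    (0,7)@(1, 15): e=[32,-2,10] → ·
    (4,7)@(9, 15): e=[0,-50,90] → ·  [on edge]
  covered (6 px):
    · · · · ·
    · · · · ·
    · · · · ·
    # · · · ·
    # # · · ·
    # # · · ·
    # · · · ·
    · · · · ·
    · · · · ·
    · · · · ·

Final: [[0,3],[0,4],[1,4],[0,5],[1,5],[0,6]]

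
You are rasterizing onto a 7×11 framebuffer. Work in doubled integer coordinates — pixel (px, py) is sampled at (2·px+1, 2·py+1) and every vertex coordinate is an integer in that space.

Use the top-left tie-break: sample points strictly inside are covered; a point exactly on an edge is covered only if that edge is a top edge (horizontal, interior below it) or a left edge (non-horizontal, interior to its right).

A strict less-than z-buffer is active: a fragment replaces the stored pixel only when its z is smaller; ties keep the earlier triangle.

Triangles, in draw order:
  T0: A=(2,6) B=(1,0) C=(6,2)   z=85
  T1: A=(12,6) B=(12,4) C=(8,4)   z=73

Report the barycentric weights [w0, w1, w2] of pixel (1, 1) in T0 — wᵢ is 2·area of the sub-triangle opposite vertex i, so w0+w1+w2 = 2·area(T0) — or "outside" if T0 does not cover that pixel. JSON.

T0:
  2·area = 28
  edge (2, 6)→(1, 0): d=(-1,-6) top-left  bias=+0
  edge (1, 0)→(6, 2): d=(5,2) right/bottom  bias=-1
  edge (6, 2)→(2, 6): d=(-4,4) right/bottom  bias=-1
    (1,0)@(3, 1): e=[11,1,16] → #
    (2,0)@(5, 1): e=[23,-3,8] → ·
    (3,0)@(7, 1): e=[35,-7,0] → ·  [on edge]
    (1,1)@(3, 3): e=[9,11,8] → #
    (2,1)@(5, 3): e=[21,7,0] → ·  [on edge]
    (1,2)@(3, 5): e=[7,21,0] → ·  [on edge]
    (0,3)@(1, 7): e=[-7,35,0] → ·  [on edge]
  covered (2 px):
    · # · · · · ·
    · # · · · · ·
    · · · · · · ·
    · · · · · · ·
    · · · · · · ·
    · · · · · · ·
    · · · · · · ·
    · · · · · · ·
    · · · · · · ·
    · · · · · · ·
    · · · · · · ·
T1:
  2·area = 8  (B↔C swapped to make it positive)
  edge (12, 6)→(8, 4): d=(-4,-2) top-left  bias=+0
  edge (8, 4)→(12, 4): d=(4,0) top-left  bias=+0
  edge (12, 4)→(12, 6): d=(0,2) right/bottom  bias=-1
    (5,2)@(11, 5): e=[2,4,2] → #
    (6,2)@(13, 5): e=[6,4,-2] → ·
    (5,3)@(11, 7): e=[-6,12,2] → ·
  covered (1 px):
    · · · · · · ·
    · · · · · · ·
    · · · · · # ·
    · · · · · · ·
    · · · · · · ·
    · · · · · · ·
    · · · · · · ·
    · · · · · · ·
    · · · · · · ·
    · · · · · · ·
    · · · · · · ·

Result: [11,8,9]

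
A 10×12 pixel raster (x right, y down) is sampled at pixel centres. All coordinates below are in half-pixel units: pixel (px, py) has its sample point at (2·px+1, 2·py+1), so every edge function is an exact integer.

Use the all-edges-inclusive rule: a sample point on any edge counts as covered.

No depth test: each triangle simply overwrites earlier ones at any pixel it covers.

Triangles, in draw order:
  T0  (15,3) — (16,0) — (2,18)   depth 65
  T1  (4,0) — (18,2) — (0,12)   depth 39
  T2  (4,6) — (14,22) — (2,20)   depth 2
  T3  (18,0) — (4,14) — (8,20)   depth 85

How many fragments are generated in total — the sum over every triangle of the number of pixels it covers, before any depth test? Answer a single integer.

T0:
  2·area = 24  (B↔C swapped to make it positive)
  edge (15, 3)→(2, 18): d=(-13,15) inclusive
  edge (2, 18)→(16, 0): d=(14,-18) inclusive
  edge (16, 0)→(15, 3): d=(-1,3) inclusive
    (7,1)@(15, 3): e=[0,24,0] → █  [on edge]
    (8,1)@(17, 3): e=[-30,60,-6] → ·
    (6,2)@(13, 5): e=[4,16,4] → █
    (7,2)@(15, 5): e=[-26,52,-2] → ·
    (5,3)@(11, 7): e=[8,8,8] → █
    (6,3)@(13, 7): e=[-22,44,2] → ·
    (4,4)@(9, 9): e=[12,0,12] → █  [on edge]
    (5,4)@(11, 9): e=[-18,36,6] → ·
    (6,4)@(13, 9): e=[-48,72,0] → ·  [on edge]
    (4,5)@(9, 11): e=[-14,28,10] → ·
    (5,7)@(11, 15): e=[-96,120,0] → ·  [on edge]
    (4,10)@(9, 21): e=[-144,168,0] → ·  [on edge]
  covered (4 px):
    · · · · · · · · · ·
    · · · · · · · █ · ·
    · · · · · · █ · · ·
    · · · · · █ · · · ·
    · · · · █ · · · · ·
    · · · · · · · · · ·
    · · · · · · · · · ·
    · · · · · · · · · ·
    · · · · · · · · · ·
    · · · · · · · · · ·
    · · · · · · · · · ·
    · · · · · · · · · ·
T1:
  2·area = 176
  edge (4, 0)→(18, 2): d=(14,2) inclusive
  edge (18, 2)→(0, 12): d=(-18,10) inclusive
  edge (0, 12)→(4, 0): d=(4,-12) inclusive
    (2,0)@(5, 1): e=[12,148,16] → █
    (3,0)@(7, 1): e=[8,128,40] → █
    (4,0)@(9, 1): e=[4,108,64] → █
    (5,0)@(11, 1): e=[0,88,88] → █  [on edge]
    (6,0)@(13, 1): e=[-4,68,112] → ·
    (1,1)@(3, 3): e=[44,132,0] → █  [on edge]
    (6,1)@(13, 3): e=[24,32,120] → █
    (7,1)@(15, 3): e=[20,12,144] → █
    (8,1)@(17, 3): e=[16,-8,168] → ·
    (1,2)@(3, 5): e=[72,96,8] → █
    (6,2)@(13, 5): e=[52,-4,128] → ·
    (7,2)@(15, 5): e=[48,-24,152] → ·
    (4,3)@(9, 7): e=[88,0,88] → █  [on edge]
    (0,4)@(1, 9): e=[132,44,0] → █  [on edge]
  covered (24 px):
    · · █ █ █ █ · · · ·
    · █ █ █ █ █ █ █ · ·
    · █ █ █ █ █ · · · ·
    · █ █ █ █ · · · · ·
    █ █ █ · · · · · · ·
    █ · · · · · · · · ·
    · · · · · · · · · ·
    · · · · · · · · · ·
    · · · · · · · · · ·
    · · · · · · · · · ·
    · · · · · · · · · ·
    · · · · · · · · · ·
T2:
  2·area = 172
  edge (4, 6)→(14, 22): d=(10,16) inclusive
  edge (14, 22)→(2, 20): d=(-12,-2) inclusive
  edge (2, 20)→(4, 6): d=(2,-14) inclusive
    (2,4)@(5, 9): e=[14,138,20] → █
    (3,4)@(7, 9): e=[-18,142,48] → ·
    (2,5)@(5, 11): e=[34,114,24] → █
    (3,5)@(7, 11): e=[2,118,52] → █
    (4,5)@(9, 11): e=[-30,122,80] → ·
    (1,6)@(3, 13): e=[86,86,0] → █  [on edge]
    (4,6)@(9, 13): e=[-10,98,84] → ·
    (1,7)@(3, 15): e=[106,62,4] → █
    (4,7)@(9, 15): e=[10,74,88] → █
    (5,7)@(11, 15): e=[-22,78,116] → ·
    (1,8)@(3, 17): e=[126,38,8] → █
    (5,8)@(11, 17): e=[-2,54,120] → ·
  covered (22 px):
    · · · · · · · · · ·
    · · · · · · · · · ·
    · · · · · · · · · ·
    · · · · · · · · · ·
    · · █ · · · · · · ·
    · · █ █ · · · · · ·
    · █ █ █ · · · · · ·
    · █ █ █ █ · · · · ·
    · █ █ █ █ · · · · ·
    · █ █ █ █ █ · · · ·
    · · · · █ █ █ · · ·
    · · · · · · · · · ·
T3:
  2·area = 140  (B↔C swapped to make it positive)
  edge (18, 0)→(8, 20): d=(-10,20) inclusive
  edge (8, 20)→(4, 14): d=(-4,-6) inclusive
  edge (4, 14)→(18, 0): d=(14,-14) inclusive
    (8,0)@(17, 1): e=[10,130,0] → █  [on edge]
    (9,0)@(19, 1): e=[-30,142,28] → ·
    (7,1)@(15, 3): e=[30,110,0] → █  [on edge]
    (8,1)@(17, 3): e=[-10,122,28] → ·
    (6,2)@(13, 5): e=[50,90,0] → █  [on edge]
    (8,2)@(17, 5): e=[-30,114,56] → ·
    (5,3)@(11, 7): e=[70,70,0] → █  [on edge]
    (7,3)@(15, 7): e=[-10,94,56] → ·
    (4,4)@(9, 9): e=[90,50,0] → █  [on edge]
    (7,4)@(15, 9): e=[-30,86,84] → ·
    (3,5)@(7, 11): e=[110,30,0] → █  [on edge]
    (6,5)@(13, 11): e=[-10,66,84] → ·
    (2,6)@(5, 13): e=[130,10,0] → █  [on edge]
    (1,7)@(3, 15): e=[150,-10,0] → ·  [on edge]
    (0,8)@(1, 17): e=[170,-30,0] → ·  [on edge]
  covered (21 px):
    · · · · · · · · █ ·
    · · · · · · · █ · ·
    · · · · · · █ █ · ·
    · · · · · █ █ · · ·
    · · · · █ █ █ · · ·
    · · · █ █ █ · · · ·
    · · █ █ █ █ · · · ·
    · · █ █ █ · · · · ·
    · · · █ █ · · · · ·
    · · · · · · · · · ·
    · · · · · · · · · ·
    · · · · · · · · · ·

Result: 71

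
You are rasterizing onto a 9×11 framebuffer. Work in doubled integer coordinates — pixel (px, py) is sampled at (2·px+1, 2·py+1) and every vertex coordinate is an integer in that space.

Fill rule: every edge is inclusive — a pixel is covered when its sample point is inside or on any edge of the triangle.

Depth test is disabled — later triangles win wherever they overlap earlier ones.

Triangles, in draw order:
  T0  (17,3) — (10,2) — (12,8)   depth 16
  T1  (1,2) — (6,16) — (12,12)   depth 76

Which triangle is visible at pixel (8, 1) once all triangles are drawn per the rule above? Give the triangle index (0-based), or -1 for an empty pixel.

T0:
  2·area = 40  (B↔C swapped to make it positive)
  edge (17, 3)→(12, 8): d=(-5,5) inclusive
  edge (12, 8)→(10, 2): d=(-2,-6) inclusive
  edge (10, 2)→(17, 3): d=(7,1) inclusive
    (1,0)@(3, 1): e=[80,-40,0] → ·  [on edge]
    (5,1)@(11, 3): e=[30,4,6] → #
    (6,1)@(13, 3): e=[20,16,4] → #
    (7,1)@(15, 3): e=[10,28,2] → #
    (8,1)@(17, 3): e=[0,40,0] → #  [on edge]
    (5,2)@(11, 5): e=[20,0,20] → #  [on edge]
    (7,2)@(15, 5): e=[0,24,16] → #  [on edge]
    (8,2)@(17, 5): e=[-10,36,14] → ·
    (5,3)@(11, 7): e=[10,-4,34] → ·
    (6,3)@(13, 7): e=[0,8,32] → #  [on edge]
    (7,3)@(15, 7): e=[-10,20,30] → ·
    (5,4)@(11, 9): e=[0,-8,48] → ·  [on edge]
    (4,5)@(9, 11): e=[0,-24,64] → ·  [on edge]
    (6,5)@(13, 11): e=[-20,0,60] → ·  [on edge]
    (3,6)@(7, 13): e=[0,-40,80] → ·  [on edge]
    (2,7)@(5, 15): e=[0,-56,96] → ·  [on edge]
    (1,8)@(3, 17): e=[0,-72,112] → ·  [on edge]
    (7,8)@(15, 17): e=[-60,0,100] → ·  [on edge]
    (0,9)@(1, 19): e=[0,-88,128] → ·  [on edge]
  covered (8 px):
    · · · · · · · · ·
    · · · · · # # # #
    · · · · · # # # ·
    · · · · · · # · ·
    · · · · · · · · ·
    · · · · · · · · ·
    · · · · · · · · ·
    · · · · · · · · ·
    · · · · · · · · ·
    · · · · · · · · ·
    · · · · · · · · ·
T1:
  2·area = 104  (B↔C swapped to make it positive)
  edge (1, 2)→(12, 12): d=(11,10) inclusive
  edge (12, 12)→(6, 16): d=(-6,4) inclusive
  edge (6, 16)→(1, 2): d=(-5,-14) inclusive
    (1,2)@(3, 5): e=[13,78,13] → #
    (2,2)@(5, 5): e=[-7,70,41] → ·
    (1,3)@(3, 7): e=[35,66,3] → #
    (2,3)@(5, 7): e=[15,58,31] → #
    (3,3)@(7, 7): e=[-5,50,59] → ·
    (1,4)@(3, 9): e=[57,54,-7] → ·
    (2,4)@(5, 9): e=[37,46,21] → #
    (3,4)@(7, 9): e=[17,38,49] → #
    (4,4)@(9, 9): e=[-3,30,77] → ·
    (2,5)@(5, 11): e=[59,34,11] → #
    (4,5)@(9, 11): e=[19,18,67] → #
    (5,5)@(11, 11): e=[-1,10,95] → ·
  covered (12 px):
    · · · · · · · · ·
    · · · · · · · · ·
    · # · · · · · · ·
    · # # · · · · · ·
    · · # # · · · · ·
    · · # # # · · · ·
    · · # # # · · · ·
    · · · # · · · · ·
    · · · · · · · · ·
    · · · · · · · · ·
    · · · · · · · · ·

Z-buffer (winner per pixel, '.' = empty):
  . . . . . . . . .
  . . . . . 0 0 0 0
  . 1 . . . 0 0 0 .
  . 1 1 . . . 0 . .
  . . 1 1 . . . . .
  . . 1 1 1 . . . .
  . . 1 1 1 . . . .
  . . . 1 . . . . .
  . . . . . . . . .
  . . . . . . . . .
  . . . . . . . . .

Answer: 0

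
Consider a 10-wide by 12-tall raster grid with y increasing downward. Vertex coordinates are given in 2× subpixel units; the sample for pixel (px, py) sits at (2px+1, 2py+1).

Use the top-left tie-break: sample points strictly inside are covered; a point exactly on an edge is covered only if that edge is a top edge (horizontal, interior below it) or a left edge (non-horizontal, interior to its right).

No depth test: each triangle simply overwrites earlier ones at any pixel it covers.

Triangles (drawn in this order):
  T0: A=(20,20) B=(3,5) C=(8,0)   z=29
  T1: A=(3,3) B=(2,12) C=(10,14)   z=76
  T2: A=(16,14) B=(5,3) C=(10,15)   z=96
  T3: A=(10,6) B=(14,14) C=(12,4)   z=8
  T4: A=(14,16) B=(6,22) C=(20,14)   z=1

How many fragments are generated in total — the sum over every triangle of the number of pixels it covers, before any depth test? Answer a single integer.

T0:
  2·area = 160
  edge (20, 20)→(3, 5): d=(-17,-15) top-left  bias=+0
  edge (3, 5)→(8, 0): d=(5,-5) top-left  bias=+0
  edge (8, 0)→(20, 20): d=(12,20) right/bottom  bias=-1
    (3,0)@(7, 1): e=[128,0,32] → X  [on edge]
    (4,0)@(9, 1): e=[158,10,-8] → .
    (2,1)@(5, 3): e=[64,0,96] → X  [on edge]
    (4,1)@(9, 3): e=[124,20,16] → X
    (5,1)@(11, 3): e=[154,30,-24] → .
    (1,2)@(3, 5): e=[0,0,160] → X  [on edge]
    (5,2)@(11, 5): e=[120,40,0] → .  [on edge]
    (0,3)@(1, 7): e=[-64,0,224] → .  [on edge]
    (1,3)@(3, 7): e=[-34,10,184] → .
    (2,3)@(5, 7): e=[-4,20,144] → .
    (3,3)@(7, 7): e=[26,30,104] → X
    (5,3)@(11, 7): e=[86,50,24] → X
    (8,7)@(17, 15): e=[40,120,0] → .  [on edge]
  covered (21 px):
    . . . X . . . . . .
    . . X X X . . . . .
    . X X X X . . . . .
    . . . X X X . . . .
    . . . . X X X . . .
    . . . . . X X . . .
    . . . . . . X X . .
    . . . . . . . X . .
    . . . . . . . . X .
    . . . . . . . . . X
    . . . . . . . . . .
    . . . . . . . . . .
T1:
  2·area = 74  (B↔C swapped to make it positive)
  edge (3, 3)→(10, 14): d=(7,11) right/bottom  bias=-1
  edge (10, 14)→(2, 12): d=(-8,-2) top-left  bias=+0
  edge (2, 12)→(3, 3): d=(1,-9) top-left  bias=+0
    (1,1)@(3, 3): e=[0,74,0] → .  [on edge]
    (1,2)@(3, 5): e=[14,58,2] → X
    (2,2)@(5, 5): e=[-8,62,20] → .
    (1,3)@(3, 7): e=[28,42,4] → X
    (2,3)@(5, 7): e=[6,46,22] → X
    (3,3)@(7, 7): e=[-16,50,40] → .
    (1,4)@(3, 9): e=[42,26,6] → X
    (3,4)@(7, 9): e=[-2,34,42] → .
    (1,5)@(3, 11): e=[56,10,8] → X
    (3,5)@(7, 11): e=[12,18,44] → X
    (4,5)@(9, 11): e=[-10,22,62] → .
    (1,6)@(3, 13): e=[70,-6,10] → .
    (0,10)@(1, 21): e=[148,-74,0] → .  [on edge]
  covered (10 px):
    . . . . . . . . . .
    . . . . . . . . . .
    . X . . . . . . . .
    . X X . . . . . . .
    . X X . . . . . . .
    . X X X . . . . . .
    . . . X X . . . . .
    . . . . . . . . . .
    . . . . . . . . . .
    . . . . . . . . . .
    . . . . . . . . . .
    . . . . . . . . . .
T2:
  2·area = 77  (B↔C swapped to make it positive)
  edge (16, 14)→(10, 15): d=(-6,1) right/bottom  bias=-1
  edge (10, 15)→(5, 3): d=(-5,-12) top-left  bias=+0
  edge (5, 3)→(16, 14): d=(11,11) right/bottom  bias=-1
    (1,0)@(3, 1): e=[91,-14,0] → .  [on edge]
    (2,1)@(5, 3): e=[77,0,0] → .  [on edge]
    (3,2)@(7, 5): e=[63,14,0] → .  [on edge]
    (3,3)@(7, 7): e=[51,4,22] → X
    (4,3)@(9, 7): e=[49,28,0] → .  [on edge]
    (3,4)@(7, 9): e=[39,-6,44] → .
    (4,4)@(9, 9): e=[37,18,22] → X
    (5,4)@(11, 9): e=[35,42,0] → .  [on edge]
    (4,5)@(9, 11): e=[25,8,44] → X
    (5,5)@(11, 11): e=[23,32,22] → X
    (6,5)@(13, 11): e=[21,56,0] → .  [on edge]
    (4,6)@(9, 13): e=[13,-2,66] → .
    (7,6)@(15, 13): e=[7,70,0] → .  [on edge]
    (8,7)@(17, 15): e=[-7,84,0] → .  [on edge]
    (9,8)@(19, 17): e=[-21,98,0] → .  [on edge]
  covered (6 px):
    . . . . . . . . . .
    . . . . . . . . . .
    . . . . . . . . . .
    . . . X . . . . . .
    . . . . X . . . . .
    . . . . X X . . . .
    . . . . . X X . . .
    . . . . . . . . . .
    . . . . . . . . . .
    . . . . . . . . . .
    . . . . . . . . . .
    . . . . . . . . . .
T3:
  2·area = 24  (B↔C swapped to make it positive)
  edge (10, 6)→(12, 4): d=(2,-2) top-left  bias=+0
  edge (12, 4)→(14, 14): d=(2,10) right/bottom  bias=-1
  edge (14, 14)→(10, 6): d=(-4,-8) top-left  bias=+0
    (7,0)@(15, 1): e=[0,-36,60] → .  [on edge]
    (6,1)@(13, 3): e=[0,-12,36] → .  [on edge]
    (5,2)@(11, 5): e=[0,12,12] → X  [on edge]
    (6,2)@(13, 5): e=[4,-8,28] → .
    (4,3)@(9, 7): e=[0,36,-12] → .  [on edge]
    (5,3)@(11, 7): e=[4,16,4] → X
    (6,3)@(13, 7): e=[8,-4,20] → .
    (3,4)@(7, 9): e=[0,60,-36] → .  [on edge]
    (5,4)@(11, 9): e=[8,20,-4] → .
    (6,4)@(13, 9): e=[12,0,12] → .  [on edge]
    (2,5)@(5, 11): e=[0,84,-60] → .  [on edge]
    (6,5)@(13, 11): e=[16,4,4] → X
    (1,6)@(3, 13): e=[0,108,-84] → .  [on edge]
    (0,7)@(1, 15): e=[0,132,-108] → .  [on edge]
    (7,9)@(15, 19): e=[36,0,-12] → .  [on edge]
  covered (3 px):
    . . . . . . . . . .
    . . . . . . . . . .
    . . . . . X . . . .
    . . . . . X . . . .
    . . . . . . . . . .
    . . . . . . X . . .
    . . . . . . . . . .
    . . . . . . . . . .
    . . . . . . . . . .
    . . . . . . . . . .
    . . . . . . . . . .
    . . . . . . . . . .
T4:
  2·area = 20  (B↔C swapped to make it positive)
  edge (14, 16)→(20, 14): d=(6,-2) top-left  bias=+0
  edge (20, 14)→(6, 22): d=(-14,8) right/bottom  bias=-1
  edge (6, 22)→(14, 16): d=(8,-6) top-left  bias=+0
    (8,7)@(17, 15): e=[0,10,10] → X  [on edge]
    (9,7)@(19, 15): e=[4,-6,22] → .
    (5,8)@(11, 17): e=[0,30,-10] → .  [on edge]
    (6,8)@(13, 17): e=[4,14,2] → X
    (7,8)@(15, 17): e=[8,-2,14] → .
    (8,8)@(17, 17): e=[12,-18,26] → .
    (2,9)@(5, 19): e=[0,50,-30] → .  [on edge]
    (5,9)@(11, 19): e=[12,2,6] → X
    (6,9)@(13, 19): e=[16,-14,18] → .
    (5,10)@(11, 21): e=[24,-26,22] → .
  covered (3 px):
    . . . . . . . . . .
    . . . . . . . . . .
    . . . . . . . . . .
    . . . . . . . . . .
    . . . . . . . . . .
    . . . . . . . . . .
    . . . . . . . . . .
    . . . . . . . . X .
    . . . . . . X . . .
    . . . . . X . . . .
    . . . . . . . . . .
    . . . . . . . . . .

Result: 43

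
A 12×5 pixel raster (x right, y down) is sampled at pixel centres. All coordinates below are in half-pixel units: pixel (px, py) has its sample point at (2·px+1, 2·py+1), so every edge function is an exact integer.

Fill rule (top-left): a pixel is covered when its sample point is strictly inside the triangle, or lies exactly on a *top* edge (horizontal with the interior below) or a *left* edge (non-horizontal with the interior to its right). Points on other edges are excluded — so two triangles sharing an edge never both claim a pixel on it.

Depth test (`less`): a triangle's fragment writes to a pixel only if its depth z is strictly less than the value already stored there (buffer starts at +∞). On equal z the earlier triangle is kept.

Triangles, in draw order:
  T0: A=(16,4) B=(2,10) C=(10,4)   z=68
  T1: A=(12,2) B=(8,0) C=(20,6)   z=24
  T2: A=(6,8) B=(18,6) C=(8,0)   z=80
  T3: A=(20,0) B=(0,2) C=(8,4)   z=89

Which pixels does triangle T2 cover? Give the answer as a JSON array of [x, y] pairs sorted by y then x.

T0:
  2·area = 36
  edge (16, 4)→(2, 10): d=(-14,6) right/bottom  bias=-1
  edge (2, 10)→(10, 4): d=(8,-6) top-left  bias=+0
  edge (10, 4)→(16, 4): d=(6,0) top-left  bias=+0
    (11,0)@(23, 1): e=[0,54,-18] → ·  [on edge]
    (4,2)@(9, 5): e=[28,2,6] → █
    (5,2)@(11, 5): e=[16,14,6] → █
    (6,2)@(13, 5): e=[4,26,6] → █
    (7,2)@(15, 5): e=[-8,38,6] → ·
    (3,3)@(7, 7): e=[12,6,18] → █
    (4,3)@(9, 7): e=[0,18,18] → ·  [on edge]
    (5,3)@(11, 7): e=[-12,30,18] → ·
    (6,3)@(13, 7): e=[-24,42,18] → ·
    (3,4)@(7, 9): e=[-16,22,30] → ·
  covered (4 px):
    · · · · · · · · · · · ·
    · · · · · · · · · · · ·
    · · · · █ █ █ · · · · ·
    · · · █ · · · · · · · ·
    · · · · · · · · · · · ·
T1:
  degenerate (2·area = 0) — covers nothing
T2:
  2·area = 92  (B↔C swapped to make it positive)
  edge (6, 8)→(8, 0): d=(2,-8) top-left  bias=+0
  edge (8, 0)→(18, 6): d=(10,6) right/bottom  bias=-1
  edge (18, 6)→(6, 8): d=(-12,2) right/bottom  bias=-1
    (4,0)@(9, 1): e=[10,4,78] → █
    (5,0)@(11, 1): e=[26,-8,74] → ·
    (4,1)@(9, 3): e=[14,24,54] → █
    (5,1)@(11, 3): e=[30,12,50] → █
    (6,1)@(13, 3): e=[46,0,46] → ·  [on edge]
    (3,2)@(7, 5): e=[2,56,34] → █
    (6,2)@(13, 5): e=[50,20,22] → █
    (7,2)@(15, 5): e=[66,8,18] → █
    (8,2)@(17, 5): e=[82,-4,14] → ·
    (3,3)@(7, 7): e=[6,76,10] → █
    (6,3)@(13, 7): e=[54,40,-2] → ·
    (7,3)@(15, 7): e=[70,28,-6] → ·
    (11,4)@(23, 9): e=[138,0,-46] → ·  [on edge]
  covered (11 px):
    · · · · █ · · · · · · ·
    · · · · █ █ · · · · · ·
    · · · █ █ █ █ █ · · · ·
    · · · █ █ █ · · · · · ·
    · · · · · · · · · · · ·
T3:
  2·area = 56  (B↔C swapped to make it positive)
  edge (20, 0)→(8, 4): d=(-12,4) right/bottom  bias=-1
  edge (8, 4)→(0, 2): d=(-8,-2) top-left  bias=+0
  edge (0, 2)→(20, 0): d=(20,-2) top-left  bias=+0
    (5,0)@(11, 1): e=[24,30,2] → █
    (6,0)@(13, 1): e=[16,34,6] → █
    (7,0)@(15, 1): e=[8,38,10] → █
    (8,0)@(17, 1): e=[0,42,14] → ·  [on edge]
    (2,1)@(5, 3): e=[24,2,30] → █
    (3,1)@(7, 3): e=[16,6,34] → █
    (4,1)@(9, 3): e=[8,10,38] → █
    (5,1)@(11, 3): e=[0,14,42] → ·  [on edge]
    (6,1)@(13, 3): e=[-8,18,46] → ·
    (7,1)@(15, 3): e=[-16,22,50] → ·
    (2,2)@(5, 5): e=[0,-14,70] → ·  [on edge]
    (3,2)@(7, 5): e=[-8,-10,74] → ·
  covered (6 px):
    · · · · · █ █ █ · · · ·
    · · █ █ █ · · · · · · ·
    · · · · · · · · · · · ·
    · · · · · · · · · · · ·
    · · · · · · · · · · · ·

Result: [[4,0],[4,1],[5,1],[3,2],[4,2],[5,2],[6,2],[7,2],[3,3],[4,3],[5,3]]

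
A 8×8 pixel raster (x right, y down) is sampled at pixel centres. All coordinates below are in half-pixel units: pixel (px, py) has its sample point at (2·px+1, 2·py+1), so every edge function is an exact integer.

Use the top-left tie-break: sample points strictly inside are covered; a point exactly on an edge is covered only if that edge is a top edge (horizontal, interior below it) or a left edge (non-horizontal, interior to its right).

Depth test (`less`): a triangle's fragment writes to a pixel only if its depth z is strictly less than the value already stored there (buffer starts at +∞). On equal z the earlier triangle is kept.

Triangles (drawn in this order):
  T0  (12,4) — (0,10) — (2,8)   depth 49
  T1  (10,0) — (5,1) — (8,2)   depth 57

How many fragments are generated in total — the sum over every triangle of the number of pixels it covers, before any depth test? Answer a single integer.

T0:
  2·area = 12
  edge (12, 4)→(0, 10): d=(-12,6) right/bottom  bias=-1
  edge (0, 10)→(2, 8): d=(2,-2) top-left  bias=+0
  edge (2, 8)→(12, 4): d=(10,-4) top-left  bias=+0
    (4,0)@(9, 1): e=[54,0,-42] → ·  [on edge]
    (3,1)@(7, 3): e=[42,0,-30] → ·  [on edge]
    (2,2)@(5, 5): e=[30,0,-18] → ·  [on edge]
    (1,3)@(3, 7): e=[18,0,-6] → ·  [on edge]
    (2,3)@(5, 7): e=[6,4,2] → #
    (3,3)@(7, 7): e=[-6,8,10] → ·
    (0,4)@(1, 9): e=[6,0,6] → #  [on edge]
    (1,4)@(3, 9): e=[-6,4,14] → ·
    (2,4)@(5, 9): e=[-18,8,22] → ·
    (0,5)@(1, 11): e=[-18,4,26] → ·
  covered (2 px):
    · · · · · · · ·
    · · · · · · · ·
    · · · · · · · ·
    · · # · · · · ·
    # · · · · · · ·
    · · · · · · · ·
    · · · · · · · ·
    · · · · · · · ·
T1:
  2·area = 8  (B↔C swapped to make it positive)
  edge (10, 0)→(8, 2): d=(-2,2) right/bottom  bias=-1
  edge (8, 2)→(5, 1): d=(-3,-1) top-left  bias=+0
  edge (5, 1)→(10, 0): d=(5,-1) top-left  bias=+0
    (2,0)@(5, 1): e=[8,0,0] → #  [on edge]
    (3,0)@(7, 1): e=[4,2,2] → #
    (4,0)@(9, 1): e=[0,4,4] → ·  [on edge]
    (2,1)@(5, 3): e=[4,-6,10] → ·
    (3,1)@(7, 3): e=[0,-4,12] → ·  [on edge]
    (5,1)@(11, 3): e=[-8,0,16] → ·  [on edge]
    (2,2)@(5, 5): e=[0,-12,20] → ·  [on edge]
    (1,3)@(3, 7): e=[0,-20,28] → ·  [on edge]
    (0,4)@(1, 9): e=[0,-28,36] → ·  [on edge]
  covered (2 px):
    · · # # · · · ·
    · · · · · · · ·
    · · · · · · · ·
    · · · · · · · ·
    · · · · · · · ·
    · · · · · · · ·
    · · · · · · · ·
    · · · · · · · ·

Final: 4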